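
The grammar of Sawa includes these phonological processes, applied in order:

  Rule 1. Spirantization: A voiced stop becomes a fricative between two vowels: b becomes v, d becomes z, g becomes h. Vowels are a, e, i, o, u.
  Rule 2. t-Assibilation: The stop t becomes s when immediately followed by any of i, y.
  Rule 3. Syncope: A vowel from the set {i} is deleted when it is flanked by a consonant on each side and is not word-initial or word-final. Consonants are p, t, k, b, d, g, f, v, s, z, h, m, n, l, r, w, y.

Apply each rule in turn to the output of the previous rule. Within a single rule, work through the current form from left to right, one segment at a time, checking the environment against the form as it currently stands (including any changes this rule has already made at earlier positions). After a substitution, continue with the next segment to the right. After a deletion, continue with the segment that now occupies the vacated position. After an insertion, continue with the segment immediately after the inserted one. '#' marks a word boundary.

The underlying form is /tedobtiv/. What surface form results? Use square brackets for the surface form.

[tezobsv]

Rule 1 Spirantization: [tedobtiv] → [tezobtiv]
Rule 2 t-Assibilation: [tezobtiv] → [tezobsiv]
Rule 3 Syncope: [tezobsiv] → [tezobsv]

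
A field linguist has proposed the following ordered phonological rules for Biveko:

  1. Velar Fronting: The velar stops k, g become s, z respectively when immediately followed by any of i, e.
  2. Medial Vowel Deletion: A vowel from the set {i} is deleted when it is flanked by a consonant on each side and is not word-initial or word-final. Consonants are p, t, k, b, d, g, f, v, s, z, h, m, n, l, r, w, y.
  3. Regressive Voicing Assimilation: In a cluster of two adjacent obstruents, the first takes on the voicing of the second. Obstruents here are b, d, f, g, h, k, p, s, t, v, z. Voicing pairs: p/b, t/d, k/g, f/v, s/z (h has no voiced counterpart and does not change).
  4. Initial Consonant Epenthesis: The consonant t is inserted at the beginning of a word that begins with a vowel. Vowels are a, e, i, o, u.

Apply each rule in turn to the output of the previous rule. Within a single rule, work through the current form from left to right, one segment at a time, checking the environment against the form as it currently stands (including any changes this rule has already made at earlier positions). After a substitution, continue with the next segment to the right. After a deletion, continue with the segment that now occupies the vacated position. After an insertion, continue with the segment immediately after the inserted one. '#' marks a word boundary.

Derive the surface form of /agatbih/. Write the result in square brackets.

[tagadph]

1 Velar Fronting: no change — [agatbih]
2 Medial Vowel Deletion: [agatbih] → [agatbh]
3 Regressive Voicing Assimilation: [agatbh] → [agadph]
4 Initial Consonant Epenthesis: [agadph] → [tagadph]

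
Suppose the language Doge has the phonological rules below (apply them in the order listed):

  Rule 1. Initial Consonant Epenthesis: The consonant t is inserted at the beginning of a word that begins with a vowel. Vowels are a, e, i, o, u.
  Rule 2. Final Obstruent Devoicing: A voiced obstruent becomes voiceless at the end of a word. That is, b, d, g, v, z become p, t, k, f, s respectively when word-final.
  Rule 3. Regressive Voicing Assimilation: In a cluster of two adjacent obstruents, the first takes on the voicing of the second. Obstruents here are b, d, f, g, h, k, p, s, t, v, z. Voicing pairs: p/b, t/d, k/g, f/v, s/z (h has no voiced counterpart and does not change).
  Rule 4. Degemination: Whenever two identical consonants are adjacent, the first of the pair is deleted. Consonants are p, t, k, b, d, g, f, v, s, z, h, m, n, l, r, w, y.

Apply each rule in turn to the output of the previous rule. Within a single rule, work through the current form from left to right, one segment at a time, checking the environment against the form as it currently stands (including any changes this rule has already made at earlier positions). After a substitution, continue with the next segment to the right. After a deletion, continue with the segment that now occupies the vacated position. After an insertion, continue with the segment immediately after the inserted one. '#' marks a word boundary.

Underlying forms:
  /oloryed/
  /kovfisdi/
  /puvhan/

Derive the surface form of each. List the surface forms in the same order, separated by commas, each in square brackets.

/oloryed/:
  Rule 1 Initial Consonant Epenthesis: [oloryed] → [toloryed]
  Rule 2 Final Obstruent Devoicing: [toloryed] → [toloryet]
  Rule 3 Regressive Voicing Assimilation: no change — [toloryet]
  Rule 4 Degemination: no change — [toloryet]
/kovfisdi/:
  Rule 1 Initial Consonant Epenthesis: no change — [kovfisdi]
  Rule 2 Final Obstruent Devoicing: no change — [kovfisdi]
  Rule 3 Regressive Voicing Assimilation: [kovfisdi] → [koffizdi]
  Rule 4 Degemination: [koffizdi] → [kofizdi]
/puvhan/:
  Rule 1 Initial Consonant Epenthesis: no change — [puvhan]
  Rule 2 Final Obstruent Devoicing: no change — [puvhan]
  Rule 3 Regressive Voicing Assimilation: [puvhan] → [pufhan]
  Rule 4 Degemination: no change — [pufhan]

[toloryet], [kofizdi], [pufhan]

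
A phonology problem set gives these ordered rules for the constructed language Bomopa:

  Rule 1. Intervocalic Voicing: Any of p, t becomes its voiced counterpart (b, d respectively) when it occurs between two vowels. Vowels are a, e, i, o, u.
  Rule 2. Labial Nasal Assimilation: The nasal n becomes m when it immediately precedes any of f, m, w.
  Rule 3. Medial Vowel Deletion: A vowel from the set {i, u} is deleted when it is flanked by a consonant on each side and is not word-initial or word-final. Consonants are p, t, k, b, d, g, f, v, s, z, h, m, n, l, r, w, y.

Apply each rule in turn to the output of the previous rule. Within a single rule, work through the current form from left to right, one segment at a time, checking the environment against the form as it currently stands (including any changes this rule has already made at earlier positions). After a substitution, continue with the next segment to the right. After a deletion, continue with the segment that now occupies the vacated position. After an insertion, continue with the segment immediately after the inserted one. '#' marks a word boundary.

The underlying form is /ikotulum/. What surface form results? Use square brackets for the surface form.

Rule 1 Intervocalic Voicing: [ikotulum] → [ikodulum]
Rule 2 Labial Nasal Assimilation: no change — [ikodulum]
Rule 3 Medial Vowel Deletion: [ikodulum] → [ikodlm]

[ikodlm]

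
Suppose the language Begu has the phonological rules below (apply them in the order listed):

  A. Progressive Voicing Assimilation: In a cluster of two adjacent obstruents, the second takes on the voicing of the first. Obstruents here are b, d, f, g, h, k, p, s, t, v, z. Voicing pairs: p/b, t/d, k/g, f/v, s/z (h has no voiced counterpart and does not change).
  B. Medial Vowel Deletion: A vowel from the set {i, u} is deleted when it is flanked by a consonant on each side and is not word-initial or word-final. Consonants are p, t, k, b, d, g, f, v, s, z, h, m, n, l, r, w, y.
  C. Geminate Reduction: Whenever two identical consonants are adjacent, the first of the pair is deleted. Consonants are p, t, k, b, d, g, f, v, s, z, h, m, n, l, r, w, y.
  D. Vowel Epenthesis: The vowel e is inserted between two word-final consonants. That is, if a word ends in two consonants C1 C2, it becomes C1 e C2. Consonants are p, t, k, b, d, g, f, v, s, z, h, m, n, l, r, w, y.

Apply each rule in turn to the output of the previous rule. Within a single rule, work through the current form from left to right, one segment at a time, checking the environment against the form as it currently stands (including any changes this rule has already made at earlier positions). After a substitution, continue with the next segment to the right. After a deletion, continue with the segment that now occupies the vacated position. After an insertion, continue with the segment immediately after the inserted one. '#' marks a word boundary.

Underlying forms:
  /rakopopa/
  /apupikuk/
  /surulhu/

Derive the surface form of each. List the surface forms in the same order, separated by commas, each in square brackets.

/rakopopa/:
  A Progressive Voicing Assimilation: no change — [rakopopa]
  B Medial Vowel Deletion: no change — [rakopopa]
  C Geminate Reduction: no change — [rakopopa]
  D Vowel Epenthesis: no change — [rakopopa]
/apupikuk/:
  A Progressive Voicing Assimilation: no change — [apupikuk]
  B Medial Vowel Deletion: [apupikuk] → [appkk]
  C Geminate Reduction: [appkk] → [apk]
  D Vowel Epenthesis: [apk] → [apek]
/surulhu/:
  A Progressive Voicing Assimilation: no change — [surulhu]
  B Medial Vowel Deletion: [surulhu] → [srlhu]
  C Geminate Reduction: no change — [srlhu]
  D Vowel Epenthesis: no change — [srlhu]

[rakopopa], [apek], [srlhu]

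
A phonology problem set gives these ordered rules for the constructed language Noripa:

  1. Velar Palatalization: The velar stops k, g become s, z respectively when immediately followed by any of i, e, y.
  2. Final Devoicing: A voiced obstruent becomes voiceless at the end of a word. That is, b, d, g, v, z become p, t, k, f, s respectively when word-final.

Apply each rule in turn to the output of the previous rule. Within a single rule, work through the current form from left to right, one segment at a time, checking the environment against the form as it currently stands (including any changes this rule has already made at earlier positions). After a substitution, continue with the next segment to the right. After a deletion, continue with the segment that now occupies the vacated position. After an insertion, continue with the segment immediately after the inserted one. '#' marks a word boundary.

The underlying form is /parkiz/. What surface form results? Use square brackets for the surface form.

1 Velar Palatalization: [parkiz] → [parsiz]
2 Final Devoicing: [parsiz] → [parsis]

[parsis]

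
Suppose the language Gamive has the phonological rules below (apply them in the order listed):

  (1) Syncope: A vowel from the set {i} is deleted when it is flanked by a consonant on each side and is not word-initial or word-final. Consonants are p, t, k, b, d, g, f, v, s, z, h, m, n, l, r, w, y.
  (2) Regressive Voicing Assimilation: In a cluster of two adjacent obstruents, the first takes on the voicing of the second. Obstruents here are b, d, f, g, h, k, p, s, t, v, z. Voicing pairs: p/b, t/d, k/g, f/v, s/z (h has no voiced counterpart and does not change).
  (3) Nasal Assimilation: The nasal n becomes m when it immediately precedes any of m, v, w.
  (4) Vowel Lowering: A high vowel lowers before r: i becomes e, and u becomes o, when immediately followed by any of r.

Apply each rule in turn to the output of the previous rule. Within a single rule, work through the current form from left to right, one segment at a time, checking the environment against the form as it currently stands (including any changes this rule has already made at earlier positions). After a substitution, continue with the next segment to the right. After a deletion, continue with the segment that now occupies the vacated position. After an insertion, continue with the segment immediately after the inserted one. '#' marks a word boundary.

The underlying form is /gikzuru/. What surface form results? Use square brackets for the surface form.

(1) Syncope: [gikzuru] → [gkzuru]
(2) Regressive Voicing Assimilation: [gkzuru] → [kgzuru]
(3) Nasal Assimilation: no change — [kgzuru]
(4) Vowel Lowering: [kgzuru] → [kgzoru]

[kgzoru]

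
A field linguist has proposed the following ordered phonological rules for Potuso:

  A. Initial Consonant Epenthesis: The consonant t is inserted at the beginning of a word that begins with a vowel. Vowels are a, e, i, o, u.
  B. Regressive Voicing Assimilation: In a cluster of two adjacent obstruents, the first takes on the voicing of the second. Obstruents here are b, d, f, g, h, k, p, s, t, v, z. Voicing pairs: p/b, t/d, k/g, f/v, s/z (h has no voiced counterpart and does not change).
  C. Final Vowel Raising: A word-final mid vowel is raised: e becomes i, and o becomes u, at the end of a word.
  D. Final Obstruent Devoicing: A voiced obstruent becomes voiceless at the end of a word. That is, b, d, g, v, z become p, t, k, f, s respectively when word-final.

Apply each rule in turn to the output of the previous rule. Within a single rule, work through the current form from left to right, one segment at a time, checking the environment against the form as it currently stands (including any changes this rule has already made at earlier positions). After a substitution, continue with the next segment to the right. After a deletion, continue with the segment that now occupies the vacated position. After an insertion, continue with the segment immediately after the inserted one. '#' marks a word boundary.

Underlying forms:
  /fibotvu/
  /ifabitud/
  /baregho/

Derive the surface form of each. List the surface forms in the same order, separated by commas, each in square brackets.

/fibotvu/:
  A Initial Consonant Epenthesis: no change — [fibotvu]
  B Regressive Voicing Assimilation: [fibotvu] → [fibodvu]
  C Final Vowel Raising: no change — [fibodvu]
  D Final Obstruent Devoicing: no change — [fibodvu]
/ifabitud/:
  A Initial Consonant Epenthesis: [ifabitud] → [tifabitud]
  B Regressive Voicing Assimilation: no change — [tifabitud]
  C Final Vowel Raising: no change — [tifabitud]
  D Final Obstruent Devoicing: [tifabitud] → [tifabitut]
/baregho/:
  A Initial Consonant Epenthesis: no change — [baregho]
  B Regressive Voicing Assimilation: [baregho] → [barekho]
  C Final Vowel Raising: [barekho] → [barekhu]
  D Final Obstruent Devoicing: no change — [barekhu]

[fibodvu], [tifabitut], [barekhu]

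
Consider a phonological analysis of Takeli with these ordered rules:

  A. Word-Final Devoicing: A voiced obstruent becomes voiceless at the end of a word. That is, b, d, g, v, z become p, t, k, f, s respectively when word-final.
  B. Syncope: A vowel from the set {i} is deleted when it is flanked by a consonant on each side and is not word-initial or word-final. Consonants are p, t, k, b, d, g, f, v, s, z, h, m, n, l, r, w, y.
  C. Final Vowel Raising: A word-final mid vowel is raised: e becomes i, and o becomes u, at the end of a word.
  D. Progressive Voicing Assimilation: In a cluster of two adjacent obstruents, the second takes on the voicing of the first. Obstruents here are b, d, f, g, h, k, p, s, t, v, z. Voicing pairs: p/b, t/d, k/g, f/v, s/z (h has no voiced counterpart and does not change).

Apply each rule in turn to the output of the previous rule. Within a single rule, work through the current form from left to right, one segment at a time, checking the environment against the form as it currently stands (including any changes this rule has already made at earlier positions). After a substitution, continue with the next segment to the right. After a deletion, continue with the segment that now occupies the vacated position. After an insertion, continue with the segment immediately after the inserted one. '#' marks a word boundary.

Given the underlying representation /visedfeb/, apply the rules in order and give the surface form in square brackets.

[vzedvep]

A Word-Final Devoicing: [visedfeb] → [visedfep]
B Syncope: [visedfep] → [vsedfep]
C Final Vowel Raising: no change — [vsedfep]
D Progressive Voicing Assimilation: [vsedfep] → [vzedvep]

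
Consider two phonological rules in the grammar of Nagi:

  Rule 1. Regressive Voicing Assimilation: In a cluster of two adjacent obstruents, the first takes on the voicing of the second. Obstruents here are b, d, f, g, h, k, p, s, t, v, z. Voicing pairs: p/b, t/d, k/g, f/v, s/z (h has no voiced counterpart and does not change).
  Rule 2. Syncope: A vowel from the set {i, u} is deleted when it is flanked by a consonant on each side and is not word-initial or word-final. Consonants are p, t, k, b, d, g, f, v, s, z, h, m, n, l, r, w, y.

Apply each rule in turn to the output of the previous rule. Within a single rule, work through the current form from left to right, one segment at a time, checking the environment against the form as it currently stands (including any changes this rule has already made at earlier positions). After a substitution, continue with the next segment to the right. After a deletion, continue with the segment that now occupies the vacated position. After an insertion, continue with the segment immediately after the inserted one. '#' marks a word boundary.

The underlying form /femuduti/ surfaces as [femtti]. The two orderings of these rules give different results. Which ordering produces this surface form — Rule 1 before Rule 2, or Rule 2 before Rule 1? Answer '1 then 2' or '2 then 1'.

Order 1 then 2:
  1 Regressive Voicing Assimilation: no change — [femuduti]
  2 Syncope: [femuduti] → [femdti]
  result: [femdti]
Order 2 then 1:
  2 Syncope: [femuduti] → [femdti]
  1 Regressive Voicing Assimilation: [femdti] → [femtti]
  result: [femtti]

2 then 1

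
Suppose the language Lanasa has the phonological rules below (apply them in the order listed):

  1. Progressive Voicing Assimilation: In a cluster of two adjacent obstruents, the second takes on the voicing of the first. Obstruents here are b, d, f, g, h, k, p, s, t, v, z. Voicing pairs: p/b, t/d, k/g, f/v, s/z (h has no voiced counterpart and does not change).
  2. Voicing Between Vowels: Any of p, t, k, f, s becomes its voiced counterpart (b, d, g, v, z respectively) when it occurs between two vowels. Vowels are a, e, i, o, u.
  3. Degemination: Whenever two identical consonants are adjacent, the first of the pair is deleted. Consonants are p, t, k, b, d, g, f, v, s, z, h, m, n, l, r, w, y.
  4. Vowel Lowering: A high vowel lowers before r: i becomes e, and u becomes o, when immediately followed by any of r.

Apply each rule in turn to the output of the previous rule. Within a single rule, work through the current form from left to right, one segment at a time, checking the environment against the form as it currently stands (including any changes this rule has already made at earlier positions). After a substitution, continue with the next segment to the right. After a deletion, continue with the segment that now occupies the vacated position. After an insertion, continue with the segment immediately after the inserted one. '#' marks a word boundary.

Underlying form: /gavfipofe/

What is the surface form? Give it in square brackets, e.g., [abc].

1 Progressive Voicing Assimilation: [gavfipofe] → [gavvipofe]
2 Voicing Between Vowels: [gavvipofe] → [gavvibove]
3 Degemination: [gavvibove] → [gavibove]
4 Vowel Lowering: no change — [gavibove]

[gavibove]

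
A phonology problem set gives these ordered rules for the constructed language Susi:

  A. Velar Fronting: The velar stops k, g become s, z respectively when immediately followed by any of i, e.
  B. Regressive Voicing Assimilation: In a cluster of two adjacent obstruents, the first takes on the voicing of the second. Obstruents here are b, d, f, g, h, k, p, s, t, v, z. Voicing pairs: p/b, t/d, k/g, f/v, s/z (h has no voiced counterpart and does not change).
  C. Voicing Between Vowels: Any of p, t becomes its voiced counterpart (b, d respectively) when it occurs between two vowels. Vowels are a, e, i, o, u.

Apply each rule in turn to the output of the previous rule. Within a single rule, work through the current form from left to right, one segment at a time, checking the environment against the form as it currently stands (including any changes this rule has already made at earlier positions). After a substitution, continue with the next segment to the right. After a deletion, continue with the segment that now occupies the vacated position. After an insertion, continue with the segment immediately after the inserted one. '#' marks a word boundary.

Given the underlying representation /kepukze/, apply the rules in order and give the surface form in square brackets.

[sebugze]

A Velar Fronting: [kepukze] → [sepukze]
B Regressive Voicing Assimilation: [sepukze] → [sepugze]
C Voicing Between Vowels: [sepugze] → [sebugze]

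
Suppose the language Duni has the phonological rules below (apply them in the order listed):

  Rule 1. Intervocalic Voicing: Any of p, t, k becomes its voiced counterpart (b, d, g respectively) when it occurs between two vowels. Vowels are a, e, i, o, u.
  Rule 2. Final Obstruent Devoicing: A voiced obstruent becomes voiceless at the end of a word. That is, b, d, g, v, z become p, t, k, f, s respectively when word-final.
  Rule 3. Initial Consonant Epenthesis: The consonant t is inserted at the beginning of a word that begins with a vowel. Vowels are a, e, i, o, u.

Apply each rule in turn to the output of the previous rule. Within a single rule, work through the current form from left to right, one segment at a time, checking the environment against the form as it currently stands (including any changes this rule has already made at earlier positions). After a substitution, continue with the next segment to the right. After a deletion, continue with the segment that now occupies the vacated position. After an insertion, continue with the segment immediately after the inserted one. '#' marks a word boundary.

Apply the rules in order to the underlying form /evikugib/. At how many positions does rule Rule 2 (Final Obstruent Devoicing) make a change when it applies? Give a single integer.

Rule 1 Intervocalic Voicing: [evikugib] → [evigugib]
Rule 2 Final Obstruent Devoicing: [evigugib] → [evigugip]
Rule 3 Initial Consonant Epenthesis: [evigugip] → [tevigugip]
Rule Rule 2 changed 1 position(s).

1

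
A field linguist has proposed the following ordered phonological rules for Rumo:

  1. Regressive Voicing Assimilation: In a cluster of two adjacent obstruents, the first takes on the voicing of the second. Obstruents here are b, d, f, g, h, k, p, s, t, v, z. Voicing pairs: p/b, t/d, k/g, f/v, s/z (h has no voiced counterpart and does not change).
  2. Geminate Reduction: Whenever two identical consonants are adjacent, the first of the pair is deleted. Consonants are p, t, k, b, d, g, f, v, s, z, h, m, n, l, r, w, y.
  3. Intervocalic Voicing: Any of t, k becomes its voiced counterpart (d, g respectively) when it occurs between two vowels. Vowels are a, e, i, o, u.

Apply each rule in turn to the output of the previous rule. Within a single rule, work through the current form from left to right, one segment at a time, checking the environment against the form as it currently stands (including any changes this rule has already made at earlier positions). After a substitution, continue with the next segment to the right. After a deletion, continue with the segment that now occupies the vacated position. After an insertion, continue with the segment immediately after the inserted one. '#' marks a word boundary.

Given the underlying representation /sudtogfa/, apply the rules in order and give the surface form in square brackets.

[sudokfa]

1 Regressive Voicing Assimilation: [sudtogfa] → [suttokfa]
2 Geminate Reduction: [suttokfa] → [sutokfa]
3 Intervocalic Voicing: [sutokfa] → [sudokfa]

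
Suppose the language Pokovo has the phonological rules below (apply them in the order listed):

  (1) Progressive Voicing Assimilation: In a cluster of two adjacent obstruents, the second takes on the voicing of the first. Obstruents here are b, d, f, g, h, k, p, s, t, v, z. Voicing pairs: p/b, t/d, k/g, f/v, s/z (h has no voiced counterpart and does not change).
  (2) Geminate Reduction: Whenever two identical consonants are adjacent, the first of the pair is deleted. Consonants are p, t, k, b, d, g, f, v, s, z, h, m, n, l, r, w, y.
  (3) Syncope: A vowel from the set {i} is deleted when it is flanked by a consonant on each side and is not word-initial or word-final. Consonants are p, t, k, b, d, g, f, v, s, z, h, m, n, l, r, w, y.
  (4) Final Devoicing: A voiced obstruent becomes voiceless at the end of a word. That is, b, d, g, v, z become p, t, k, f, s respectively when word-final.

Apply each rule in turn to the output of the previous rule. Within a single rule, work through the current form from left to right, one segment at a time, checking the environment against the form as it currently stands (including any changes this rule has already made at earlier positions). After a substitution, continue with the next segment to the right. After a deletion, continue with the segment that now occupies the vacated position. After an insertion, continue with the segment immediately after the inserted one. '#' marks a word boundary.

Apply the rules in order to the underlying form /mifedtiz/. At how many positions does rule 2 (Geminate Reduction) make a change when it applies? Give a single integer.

1

(1) Progressive Voicing Assimilation: [mifedtiz] → [mifeddiz]
(2) Geminate Reduction: [mifeddiz] → [mifediz]
(3) Syncope: [mifediz] → [mfedz]
(4) Final Devoicing: [mfedz] → [mfeds]
Rule 2 changed 1 position(s).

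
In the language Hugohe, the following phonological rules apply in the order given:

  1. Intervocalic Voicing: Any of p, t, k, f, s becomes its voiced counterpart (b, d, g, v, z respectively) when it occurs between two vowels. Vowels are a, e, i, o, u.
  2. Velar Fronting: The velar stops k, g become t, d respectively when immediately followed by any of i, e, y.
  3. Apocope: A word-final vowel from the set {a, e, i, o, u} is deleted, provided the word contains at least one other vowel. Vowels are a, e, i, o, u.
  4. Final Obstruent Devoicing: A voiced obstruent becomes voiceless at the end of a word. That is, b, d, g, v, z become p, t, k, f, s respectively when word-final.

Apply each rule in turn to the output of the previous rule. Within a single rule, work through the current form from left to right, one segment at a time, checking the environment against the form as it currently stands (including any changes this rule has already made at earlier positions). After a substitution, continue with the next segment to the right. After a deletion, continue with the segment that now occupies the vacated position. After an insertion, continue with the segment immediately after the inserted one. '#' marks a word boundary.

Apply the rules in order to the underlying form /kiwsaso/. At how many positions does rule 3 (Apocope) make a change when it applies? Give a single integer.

1 Intervocalic Voicing: [kiwsaso] → [kiwsazo]
2 Velar Fronting: [kiwsazo] → [tiwsazo]
3 Apocope: [tiwsazo] → [tiwsaz]
4 Final Obstruent Devoicing: [tiwsaz] → [tiwsas]
Rule 3 changed 1 position(s).

1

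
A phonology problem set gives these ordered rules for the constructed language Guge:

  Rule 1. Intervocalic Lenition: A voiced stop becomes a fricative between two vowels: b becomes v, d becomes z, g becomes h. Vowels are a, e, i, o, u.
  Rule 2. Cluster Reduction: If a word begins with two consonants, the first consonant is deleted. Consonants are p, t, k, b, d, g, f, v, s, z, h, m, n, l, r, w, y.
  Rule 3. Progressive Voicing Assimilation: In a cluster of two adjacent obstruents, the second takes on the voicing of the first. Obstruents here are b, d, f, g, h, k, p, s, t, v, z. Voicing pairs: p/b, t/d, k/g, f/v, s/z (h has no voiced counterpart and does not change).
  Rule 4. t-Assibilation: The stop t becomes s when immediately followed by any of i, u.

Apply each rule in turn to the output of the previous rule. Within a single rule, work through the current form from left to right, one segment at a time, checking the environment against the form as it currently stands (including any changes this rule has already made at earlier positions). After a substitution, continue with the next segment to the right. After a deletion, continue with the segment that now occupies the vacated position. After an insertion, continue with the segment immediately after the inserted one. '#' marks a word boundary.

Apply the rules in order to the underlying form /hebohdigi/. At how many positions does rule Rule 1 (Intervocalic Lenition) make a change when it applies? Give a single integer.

Rule 1 Intervocalic Lenition: [hebohdigi] → [hevohdihi]
Rule 2 Cluster Reduction: no change — [hevohdihi]
Rule 3 Progressive Voicing Assimilation: [hevohdihi] → [hevohtihi]
Rule 4 t-Assibilation: [hevohtihi] → [hevohsihi]
Rule Rule 1 changed 2 position(s).

2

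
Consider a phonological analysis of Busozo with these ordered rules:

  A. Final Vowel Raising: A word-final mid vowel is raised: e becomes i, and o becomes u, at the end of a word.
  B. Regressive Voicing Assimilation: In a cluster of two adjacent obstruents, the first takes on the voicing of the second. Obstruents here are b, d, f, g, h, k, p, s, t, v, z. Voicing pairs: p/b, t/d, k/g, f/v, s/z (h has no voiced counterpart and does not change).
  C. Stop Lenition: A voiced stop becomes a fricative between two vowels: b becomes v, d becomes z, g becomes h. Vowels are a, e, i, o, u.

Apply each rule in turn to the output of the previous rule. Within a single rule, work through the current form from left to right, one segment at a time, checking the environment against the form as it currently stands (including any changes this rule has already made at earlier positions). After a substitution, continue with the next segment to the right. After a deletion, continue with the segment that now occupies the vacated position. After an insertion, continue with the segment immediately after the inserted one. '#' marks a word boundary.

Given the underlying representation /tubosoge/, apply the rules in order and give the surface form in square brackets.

[tuvosohi]

A Final Vowel Raising: [tubosoge] → [tubosogi]
B Regressive Voicing Assimilation: no change — [tubosogi]
C Stop Lenition: [tubosogi] → [tuvosohi]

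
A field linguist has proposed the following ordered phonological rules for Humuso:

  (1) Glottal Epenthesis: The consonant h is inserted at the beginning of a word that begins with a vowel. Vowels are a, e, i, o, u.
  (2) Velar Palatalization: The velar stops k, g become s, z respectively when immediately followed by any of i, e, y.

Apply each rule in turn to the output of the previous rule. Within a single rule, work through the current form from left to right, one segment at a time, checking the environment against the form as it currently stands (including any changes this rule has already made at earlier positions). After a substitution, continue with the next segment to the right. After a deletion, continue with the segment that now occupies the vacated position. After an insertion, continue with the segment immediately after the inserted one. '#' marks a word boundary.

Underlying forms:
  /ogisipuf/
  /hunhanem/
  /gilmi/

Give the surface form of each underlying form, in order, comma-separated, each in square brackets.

[hozisipuf], [hunhanem], [zilmi]

/ogisipuf/:
  (1) Glottal Epenthesis: [ogisipuf] → [hogisipuf]
  (2) Velar Palatalization: [hogisipuf] → [hozisipuf]
/hunhanem/:
  (1) Glottal Epenthesis: no change — [hunhanem]
  (2) Velar Palatalization: no change — [hunhanem]
/gilmi/:
  (1) Glottal Epenthesis: no change — [gilmi]
  (2) Velar Palatalization: [gilmi] → [zilmi]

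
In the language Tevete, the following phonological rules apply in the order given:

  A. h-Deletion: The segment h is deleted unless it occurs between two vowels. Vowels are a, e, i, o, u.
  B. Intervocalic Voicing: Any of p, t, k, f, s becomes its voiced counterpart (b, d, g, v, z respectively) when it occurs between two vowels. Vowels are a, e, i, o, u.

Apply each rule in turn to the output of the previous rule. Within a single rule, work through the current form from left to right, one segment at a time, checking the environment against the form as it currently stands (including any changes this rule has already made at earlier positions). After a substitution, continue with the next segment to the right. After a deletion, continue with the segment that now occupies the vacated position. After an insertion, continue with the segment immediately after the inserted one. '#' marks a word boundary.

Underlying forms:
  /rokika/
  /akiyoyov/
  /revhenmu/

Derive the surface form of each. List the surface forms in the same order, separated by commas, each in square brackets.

[rogiga], [agiyoyov], [revenmu]

/rokika/:
  A h-Deletion: no change — [rokika]
  B Intervocalic Voicing: [rokika] → [rogiga]
/akiyoyov/:
  A h-Deletion: no change — [akiyoyov]
  B Intervocalic Voicing: [akiyoyov] → [agiyoyov]
/revhenmu/:
  A h-Deletion: [revhenmu] → [revenmu]
  B Intervocalic Voicing: no change — [revenmu]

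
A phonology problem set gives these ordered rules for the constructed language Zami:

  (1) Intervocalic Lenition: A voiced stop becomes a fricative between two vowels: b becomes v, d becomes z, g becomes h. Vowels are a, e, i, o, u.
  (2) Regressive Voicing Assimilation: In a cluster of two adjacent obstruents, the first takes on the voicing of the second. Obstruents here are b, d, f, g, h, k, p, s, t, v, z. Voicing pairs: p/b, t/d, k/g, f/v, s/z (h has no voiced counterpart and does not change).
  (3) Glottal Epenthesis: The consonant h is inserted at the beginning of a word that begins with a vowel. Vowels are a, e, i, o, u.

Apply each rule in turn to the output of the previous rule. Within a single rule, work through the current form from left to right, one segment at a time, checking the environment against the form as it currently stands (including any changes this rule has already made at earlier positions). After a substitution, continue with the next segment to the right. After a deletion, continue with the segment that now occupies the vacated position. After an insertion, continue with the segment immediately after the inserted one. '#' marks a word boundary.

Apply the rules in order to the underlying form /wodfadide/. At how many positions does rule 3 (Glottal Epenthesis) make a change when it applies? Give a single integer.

0

(1) Intervocalic Lenition: [wodfadide] → [wodfazize]
(2) Regressive Voicing Assimilation: [wodfazize] → [wotfazize]
(3) Glottal Epenthesis: no change — [wotfazize]
Rule 3 changed 0 position(s).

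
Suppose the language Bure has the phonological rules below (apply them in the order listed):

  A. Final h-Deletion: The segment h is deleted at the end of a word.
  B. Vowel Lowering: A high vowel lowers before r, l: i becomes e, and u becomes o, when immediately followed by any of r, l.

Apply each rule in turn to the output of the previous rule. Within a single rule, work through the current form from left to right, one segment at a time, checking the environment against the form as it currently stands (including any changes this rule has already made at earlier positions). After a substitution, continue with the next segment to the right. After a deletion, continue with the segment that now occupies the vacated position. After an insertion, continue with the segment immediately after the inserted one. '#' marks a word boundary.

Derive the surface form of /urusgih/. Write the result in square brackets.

A Final h-Deletion: [urusgih] → [urusgi]
B Vowel Lowering: [urusgi] → [orusgi]

[orusgi]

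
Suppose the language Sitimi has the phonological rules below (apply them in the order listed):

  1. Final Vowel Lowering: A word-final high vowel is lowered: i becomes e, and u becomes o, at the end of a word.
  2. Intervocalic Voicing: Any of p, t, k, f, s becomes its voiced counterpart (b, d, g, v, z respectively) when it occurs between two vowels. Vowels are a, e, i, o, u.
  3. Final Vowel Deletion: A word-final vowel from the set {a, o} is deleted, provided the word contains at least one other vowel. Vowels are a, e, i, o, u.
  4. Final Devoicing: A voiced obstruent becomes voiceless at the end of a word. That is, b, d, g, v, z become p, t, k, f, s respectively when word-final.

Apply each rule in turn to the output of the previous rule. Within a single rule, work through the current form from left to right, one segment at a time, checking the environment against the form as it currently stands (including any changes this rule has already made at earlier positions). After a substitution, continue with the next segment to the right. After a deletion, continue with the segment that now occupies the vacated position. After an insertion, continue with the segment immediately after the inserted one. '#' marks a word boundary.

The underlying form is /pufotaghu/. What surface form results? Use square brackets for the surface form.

[puvodagh]

1 Final Vowel Lowering: [pufotaghu] → [pufotagho]
2 Intervocalic Voicing: [pufotagho] → [puvodagho]
3 Final Vowel Deletion: [puvodagho] → [puvodagh]
4 Final Devoicing: no change — [puvodagh]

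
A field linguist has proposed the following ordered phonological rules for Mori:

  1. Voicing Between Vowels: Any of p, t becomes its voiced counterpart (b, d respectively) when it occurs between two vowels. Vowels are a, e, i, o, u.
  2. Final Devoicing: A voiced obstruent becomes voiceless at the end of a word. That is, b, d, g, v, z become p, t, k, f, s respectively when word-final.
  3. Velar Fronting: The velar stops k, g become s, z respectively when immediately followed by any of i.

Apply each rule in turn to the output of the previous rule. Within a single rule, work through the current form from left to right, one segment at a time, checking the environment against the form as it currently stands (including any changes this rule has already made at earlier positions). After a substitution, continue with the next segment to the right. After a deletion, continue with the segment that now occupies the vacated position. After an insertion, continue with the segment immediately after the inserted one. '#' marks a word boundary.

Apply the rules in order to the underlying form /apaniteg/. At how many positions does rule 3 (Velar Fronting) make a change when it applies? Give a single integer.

1 Voicing Between Vowels: [apaniteg] → [abanideg]
2 Final Devoicing: [abanideg] → [abanidek]
3 Velar Fronting: no change — [abanidek]
Rule 3 changed 0 position(s).

0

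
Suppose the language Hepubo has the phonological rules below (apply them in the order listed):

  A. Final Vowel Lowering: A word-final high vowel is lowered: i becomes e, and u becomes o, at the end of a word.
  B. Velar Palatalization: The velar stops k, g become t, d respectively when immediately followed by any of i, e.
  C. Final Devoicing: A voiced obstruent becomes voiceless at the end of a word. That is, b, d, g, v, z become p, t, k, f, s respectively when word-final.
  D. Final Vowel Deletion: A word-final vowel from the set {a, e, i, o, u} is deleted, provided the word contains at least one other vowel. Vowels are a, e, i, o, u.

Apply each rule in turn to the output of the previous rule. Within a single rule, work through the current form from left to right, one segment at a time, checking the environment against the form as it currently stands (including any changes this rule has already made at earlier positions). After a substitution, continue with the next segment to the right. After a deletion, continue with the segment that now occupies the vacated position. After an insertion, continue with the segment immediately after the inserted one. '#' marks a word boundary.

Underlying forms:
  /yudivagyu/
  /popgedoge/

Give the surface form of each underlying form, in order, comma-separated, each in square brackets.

/yudivagyu/:
  A Final Vowel Lowering: [yudivagyu] → [yudivagyo]
  B Velar Palatalization: no change — [yudivagyo]
  C Final Devoicing: no change — [yudivagyo]
  D Final Vowel Deletion: [yudivagyo] → [yudivagy]
/popgedoge/:
  A Final Vowel Lowering: no change — [popgedoge]
  B Velar Palatalization: [popgedoge] → [popdedode]
  C Final Devoicing: no change — [popdedode]
  D Final Vowel Deletion: [popdedode] → [popdedod]

[yudivagy], [popdedod]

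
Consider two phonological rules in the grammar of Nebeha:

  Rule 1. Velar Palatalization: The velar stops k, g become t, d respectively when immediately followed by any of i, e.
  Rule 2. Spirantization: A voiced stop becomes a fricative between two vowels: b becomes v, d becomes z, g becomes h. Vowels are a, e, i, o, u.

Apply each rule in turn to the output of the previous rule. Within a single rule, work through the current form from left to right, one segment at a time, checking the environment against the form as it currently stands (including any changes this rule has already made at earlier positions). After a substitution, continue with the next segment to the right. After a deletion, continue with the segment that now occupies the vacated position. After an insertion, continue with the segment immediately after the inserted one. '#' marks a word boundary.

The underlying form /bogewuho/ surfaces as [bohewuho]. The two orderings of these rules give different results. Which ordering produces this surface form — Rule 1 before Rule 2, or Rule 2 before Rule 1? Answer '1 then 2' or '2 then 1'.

2 then 1

Order 1 then 2:
  1 Velar Palatalization: [bogewuho] → [bodewuho]
  2 Spirantization: [bodewuho] → [bozewuho]
  result: [bozewuho]
Order 2 then 1:
  2 Spirantization: [bogewuho] → [bohewuho]
  1 Velar Palatalization: no change — [bohewuho]
  result: [bohewuho]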